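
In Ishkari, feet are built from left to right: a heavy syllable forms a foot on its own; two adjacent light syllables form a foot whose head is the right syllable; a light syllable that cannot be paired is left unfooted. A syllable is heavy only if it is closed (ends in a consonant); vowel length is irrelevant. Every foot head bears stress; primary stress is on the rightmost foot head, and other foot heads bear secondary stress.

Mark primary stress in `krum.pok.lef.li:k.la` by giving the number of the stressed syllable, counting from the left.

4

Weights: 1 krum H, 2 pok H, 3 lef H, 4 li:k H, 5 la L.
Parse left to right (heavy = foot alone; LL = one foot; stranded L unfooted): (ˈkrum) (ˈpok) (ˈlef) (ˈli:k) la.
Foot heads: 1, 2, 3, 4.
Primary stress on the rightmost head = syllable 4.
Primary stress: syllable 4 → krum.pok.lef.ˈli:k.la.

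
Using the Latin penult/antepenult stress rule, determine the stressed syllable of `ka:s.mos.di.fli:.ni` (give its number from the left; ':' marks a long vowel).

4

Classical Latin: stress the penult if heavy (long vowel or closed), else the antepenult.
Weights: 3 di L, 4 fli: H, 5 ni L.
The penult (syllable 4, fli:) is heavy, so it takes stress.
Stress on syllable 4: ka:s.mos.di.ˈfli:.ni.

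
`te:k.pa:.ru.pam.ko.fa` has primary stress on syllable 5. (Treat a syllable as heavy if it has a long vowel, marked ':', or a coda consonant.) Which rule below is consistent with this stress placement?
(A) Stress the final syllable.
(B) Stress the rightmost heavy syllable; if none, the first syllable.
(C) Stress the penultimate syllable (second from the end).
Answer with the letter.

Rule A → syllable 6 (observed: 5).
Rule B → syllable 4 (observed: 5).
Rule C → syllable 5 ✓.

C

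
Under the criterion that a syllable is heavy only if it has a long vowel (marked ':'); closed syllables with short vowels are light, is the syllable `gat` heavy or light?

light

`gat`: short vowel, closed (coda /t/). Short vowel → light.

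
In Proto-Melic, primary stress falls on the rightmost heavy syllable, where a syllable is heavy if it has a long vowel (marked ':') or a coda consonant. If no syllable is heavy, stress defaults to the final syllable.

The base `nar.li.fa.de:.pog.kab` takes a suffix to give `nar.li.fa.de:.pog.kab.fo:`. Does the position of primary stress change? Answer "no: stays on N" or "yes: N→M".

yes: 6→7

Base `nar.li.fa.de:.pog.kab` (6 syllables):
  Weights: 1 nar H, 2 li L, 3 fa L, 4 de: H, 5 pog H, 6 kab H.
  Heavy syllables in the domain: 1, 4, 5, 6. The rightmost is syllable 6 (kab).
  → primary stress on syllable 6.
Suffixed `nar.li.fa.de:.pog.kab.fo:` (7 syllables):
  Weights: 1 nar H, 2 li L, 3 fa L, 4 de: H, 5 pog H, 6 kab H, 7 fo: H.
  Heavy syllables in the domain: 1, 4, 5, 6, 7. The rightmost is syllable 7 (fo:).
  → primary stress on syllable 7.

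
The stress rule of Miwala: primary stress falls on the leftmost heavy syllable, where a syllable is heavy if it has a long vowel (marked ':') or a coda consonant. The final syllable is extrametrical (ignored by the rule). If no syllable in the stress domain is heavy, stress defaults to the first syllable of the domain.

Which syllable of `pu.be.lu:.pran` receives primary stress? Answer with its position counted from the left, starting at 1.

The final syllable (4, pran) is extrametrical; the stress domain is syllables 1–3.
Weights: 1 pu L, 2 be L, 3 lu: H.
Heavy syllables in the domain: 3. The leftmost is syllable 3 (lu:).
Primary stress: syllable 3 → pu.be.ˈlu:.pran.

3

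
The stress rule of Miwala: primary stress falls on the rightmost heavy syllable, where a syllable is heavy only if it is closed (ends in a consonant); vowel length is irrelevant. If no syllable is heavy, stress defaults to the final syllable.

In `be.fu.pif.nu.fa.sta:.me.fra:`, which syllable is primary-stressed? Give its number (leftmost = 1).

Weights: 1 be L, 2 fu L, 3 pif H, 4 nu L, 5 fa L, 6 sta: L, 7 me L, 8 fra: L.
Heavy syllables in the domain: 3. The rightmost is syllable 3 (pif).
Primary stress: syllable 3 → be.fu.ˈpif.nu.fa.sta:.me.fra:.

3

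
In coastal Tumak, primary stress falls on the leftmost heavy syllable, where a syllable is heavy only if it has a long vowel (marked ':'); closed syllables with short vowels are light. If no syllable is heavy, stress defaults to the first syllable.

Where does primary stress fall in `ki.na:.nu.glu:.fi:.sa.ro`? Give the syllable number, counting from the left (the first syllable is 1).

2

Weights: 1 ki L, 2 na: H, 3 nu L, 4 glu: H, 5 fi: H, 6 sa L, 7 ro L.
Heavy syllables in the domain: 2, 4, 5. The leftmost is syllable 2 (na:).
Primary stress: syllable 2 → ki.ˈna:.nu.glu:.fi:.sa.ro.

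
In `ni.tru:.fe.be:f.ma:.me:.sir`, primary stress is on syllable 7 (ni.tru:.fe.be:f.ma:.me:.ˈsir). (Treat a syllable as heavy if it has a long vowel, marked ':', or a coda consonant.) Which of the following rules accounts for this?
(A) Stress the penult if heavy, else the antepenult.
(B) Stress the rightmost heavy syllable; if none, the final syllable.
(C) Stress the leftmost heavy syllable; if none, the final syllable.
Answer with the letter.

Rule A → syllable 6 (observed: 7).
Rule B → syllable 7 ✓.
Rule C → syllable 2 (observed: 7).

B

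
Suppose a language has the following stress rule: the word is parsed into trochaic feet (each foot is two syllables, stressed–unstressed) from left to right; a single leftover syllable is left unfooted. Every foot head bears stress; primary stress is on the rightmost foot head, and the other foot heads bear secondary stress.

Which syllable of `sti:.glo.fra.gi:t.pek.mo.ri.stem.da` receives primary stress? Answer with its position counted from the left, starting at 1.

Parse left to right into trochaic (ˈσσ) feet: (ˈsti:.glo) (ˈfra.gi:t) (ˈpek.mo) (ˈri.stem) da. Syllable 9 is left unfooted.
Foot heads (stressed positions): 1, 3, 5, 7.
End Rule Rightmost: primary stress on the rightmost head = syllable 7.
Primary stress: syllable 7 → sti:.glo.fra.gi:t.pek.mo.ˈri.stem.da.

7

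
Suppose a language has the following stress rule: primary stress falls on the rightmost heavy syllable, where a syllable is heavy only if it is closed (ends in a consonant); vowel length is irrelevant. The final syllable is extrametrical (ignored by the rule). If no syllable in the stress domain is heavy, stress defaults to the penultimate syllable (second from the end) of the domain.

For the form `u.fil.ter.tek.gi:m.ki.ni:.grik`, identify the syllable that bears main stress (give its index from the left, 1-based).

5

The final syllable (8, grik) is extrametrical; the stress domain is syllables 1–7.
Weights: 1 u L, 2 fil H, 3 ter H, 4 tek H, 5 gi:m H, 6 ki L, 7 ni: L.
Heavy syllables in the domain: 2, 3, 4, 5. The rightmost is syllable 5 (gi:m).
Primary stress: syllable 5 → u.fil.ter.tek.ˈgi:m.ki.ni:.grik.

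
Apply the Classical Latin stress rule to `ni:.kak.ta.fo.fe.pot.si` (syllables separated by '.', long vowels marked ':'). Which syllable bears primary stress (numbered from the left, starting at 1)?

Classical Latin: stress the penult if heavy (long vowel or closed), else the antepenult.
Weights: 5 fe L, 6 pot H, 7 si L.
The penult (syllable 6, pot) is heavy, so it takes stress.
Stress on syllable 6: ni:.kak.ta.fo.fe.ˈpot.si.

6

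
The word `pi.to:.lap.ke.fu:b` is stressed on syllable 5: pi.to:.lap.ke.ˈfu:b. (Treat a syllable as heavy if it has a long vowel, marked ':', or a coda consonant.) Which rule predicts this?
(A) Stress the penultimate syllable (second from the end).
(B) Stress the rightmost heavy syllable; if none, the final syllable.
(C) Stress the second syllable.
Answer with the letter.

Rule A → syllable 4 (observed: 5).
Rule B → syllable 5 ✓.
Rule C → syllable 2 (observed: 5).

B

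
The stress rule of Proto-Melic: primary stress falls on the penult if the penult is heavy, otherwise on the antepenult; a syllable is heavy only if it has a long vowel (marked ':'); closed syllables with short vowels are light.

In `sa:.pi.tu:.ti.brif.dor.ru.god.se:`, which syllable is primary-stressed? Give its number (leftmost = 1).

7

Weights: 7 ru L, 8 god L, 9 se: H.
The penult (syllable 8, god) is light, so stress falls on the antepenult (syllable 7, ru).
Primary stress: syllable 7 → sa:.pi.tu:.ti.brif.dor.ˈru.god.se:.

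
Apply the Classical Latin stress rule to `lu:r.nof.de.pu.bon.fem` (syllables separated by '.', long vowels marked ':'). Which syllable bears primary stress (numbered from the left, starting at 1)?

5

Classical Latin: stress the penult if heavy (long vowel or closed), else the antepenult.
Weights: 4 pu L, 5 bon H, 6 fem H.
The penult (syllable 5, bon) is heavy, so it takes stress.
Stress on syllable 5: lu:r.nof.de.pu.ˈbon.fem.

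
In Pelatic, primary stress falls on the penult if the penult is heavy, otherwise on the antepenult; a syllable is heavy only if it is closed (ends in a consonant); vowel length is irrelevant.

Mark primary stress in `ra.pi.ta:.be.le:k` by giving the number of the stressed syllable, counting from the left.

3

Weights: 3 ta: L, 4 be L, 5 le:k H.
The penult (syllable 4, be) is light, so stress falls on the antepenult (syllable 3, ta:).
Primary stress: syllable 3 → ra.pi.ˈta:.be.le:k.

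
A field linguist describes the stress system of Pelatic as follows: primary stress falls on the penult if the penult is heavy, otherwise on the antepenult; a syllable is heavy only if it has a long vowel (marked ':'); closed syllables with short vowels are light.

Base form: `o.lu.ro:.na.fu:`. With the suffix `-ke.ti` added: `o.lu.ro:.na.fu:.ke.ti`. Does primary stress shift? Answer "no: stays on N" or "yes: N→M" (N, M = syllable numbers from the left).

Base `o.lu.ro:.na.fu:` (5 syllables):
  Weights: 3 ro: H, 4 na L, 5 fu: H.
  The penult (syllable 4, na) is light, so stress falls on the antepenult (syllable 3, ro:).
  → primary stress on syllable 3.
Suffixed `o.lu.ro:.na.fu:.ke.ti` (7 syllables):
  Weights: 5 fu: H, 6 ke L, 7 ti L.
  The penult (syllable 6, ke) is light, so stress falls on the antepenult (syllable 5, fu:).
  → primary stress on syllable 5.

yes: 3→5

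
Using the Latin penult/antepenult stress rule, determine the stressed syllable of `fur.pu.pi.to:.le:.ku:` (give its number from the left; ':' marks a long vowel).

5

Classical Latin: stress the penult if heavy (long vowel or closed), else the antepenult.
Weights: 4 to: H, 5 le: H, 6 ku: H.
The penult (syllable 5, le:) is heavy, so it takes stress.
Stress on syllable 5: fur.pu.pi.to:.ˈle:.ku:.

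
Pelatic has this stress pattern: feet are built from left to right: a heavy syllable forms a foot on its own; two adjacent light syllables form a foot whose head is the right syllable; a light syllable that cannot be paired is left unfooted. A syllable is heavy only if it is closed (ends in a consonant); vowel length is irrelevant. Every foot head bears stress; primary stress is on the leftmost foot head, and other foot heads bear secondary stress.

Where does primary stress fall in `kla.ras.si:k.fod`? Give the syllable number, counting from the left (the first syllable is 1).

Weights: 1 kla L, 2 ras H, 3 si:k H, 4 fod H.
Parse left to right (heavy = foot alone; LL = one foot; stranded L unfooted): kla (ˈras) (ˈsi:k) (ˈfod).
Foot heads: 2, 3, 4.
Primary stress on the leftmost head = syllable 2.
Primary stress: syllable 2 → kla.ˈras.si:k.fod.

2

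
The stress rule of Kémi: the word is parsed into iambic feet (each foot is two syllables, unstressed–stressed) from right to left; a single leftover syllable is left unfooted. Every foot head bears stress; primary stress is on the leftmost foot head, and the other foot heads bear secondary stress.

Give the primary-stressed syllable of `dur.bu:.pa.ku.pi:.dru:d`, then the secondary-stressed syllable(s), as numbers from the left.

primary 2, secondary 4, 6

Parse right to left into iambic (σˈσ) feet: (dur.ˈbu:) (pa.ˈku) (pi:.ˈdru:d).
Foot heads (stressed positions): 2, 4, 6.
End Rule Leftmost: primary stress on the leftmost head = syllable 2.
Secondary stress on 4, 6: dur.ˈbu:.pa.ˌku.pi:.ˌdru:d.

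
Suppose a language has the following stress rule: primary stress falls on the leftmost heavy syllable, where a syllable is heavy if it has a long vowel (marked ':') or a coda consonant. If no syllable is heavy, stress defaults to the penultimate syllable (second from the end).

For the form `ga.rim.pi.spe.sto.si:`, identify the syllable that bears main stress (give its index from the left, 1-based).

Weights: 1 ga L, 2 rim H, 3 pi L, 4 spe L, 5 sto L, 6 si: H.
Heavy syllables in the domain: 2, 6. The leftmost is syllable 2 (rim).
Primary stress: syllable 2 → ga.ˈrim.pi.spe.sto.si:.

2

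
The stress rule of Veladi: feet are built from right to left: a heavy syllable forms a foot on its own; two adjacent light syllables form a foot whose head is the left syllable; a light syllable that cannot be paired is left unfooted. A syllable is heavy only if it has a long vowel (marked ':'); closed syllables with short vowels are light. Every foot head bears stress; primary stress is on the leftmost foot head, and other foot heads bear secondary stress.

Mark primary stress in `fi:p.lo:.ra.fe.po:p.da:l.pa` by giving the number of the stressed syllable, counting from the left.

1

Weights: 1 fi:p H, 2 lo: H, 3 ra L, 4 fe L, 5 po:p H, 6 da:l H, 7 pa L.
Parse right to left (heavy = foot alone; LL = one foot; stranded L unfooted): (ˈfi:p) (ˈlo:) (ˈra.fe) (ˈpo:p) (ˈda:l) pa.
Foot heads: 1, 2, 3, 5, 6.
Primary stress on the leftmost head = syllable 1.
Primary stress: syllable 1 → ˈfi:p.lo:.ra.fe.po:p.da:l.pa.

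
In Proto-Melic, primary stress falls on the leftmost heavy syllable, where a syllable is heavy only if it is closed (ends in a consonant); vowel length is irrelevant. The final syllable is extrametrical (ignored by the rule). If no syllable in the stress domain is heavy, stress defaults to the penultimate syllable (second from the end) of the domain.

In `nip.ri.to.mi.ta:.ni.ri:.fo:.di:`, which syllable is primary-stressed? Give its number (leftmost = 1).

The final syllable (9, di:) is extrametrical; the stress domain is syllables 1–8.
Weights: 1 nip H, 2 ri L, 3 to L, 4 mi L, 5 ta: L, 6 ni L, 7 ri: L, 8 fo: L.
Heavy syllables in the domain: 1. The leftmost is syllable 1 (nip).
Primary stress: syllable 1 → ˈnip.ri.to.mi.ta:.ni.ri:.fo:.di:.

1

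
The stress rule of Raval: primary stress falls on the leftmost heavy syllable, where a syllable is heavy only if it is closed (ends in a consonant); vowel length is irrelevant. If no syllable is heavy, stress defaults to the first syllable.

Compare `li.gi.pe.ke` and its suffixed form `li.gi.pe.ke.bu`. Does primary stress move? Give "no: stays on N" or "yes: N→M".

Base `li.gi.pe.ke` (4 syllables):
  Weights: 1 li L, 2 gi L, 3 pe L, 4 ke L.
  No heavy syllable in the domain; default to the first syllable = syllable 1.
  → primary stress on syllable 1.
Suffixed `li.gi.pe.ke.bu` (5 syllables):
  Weights: 1 li L, 2 gi L, 3 pe L, 4 ke L, 5 bu L.
  No heavy syllable in the domain; default to the first syllable = syllable 1.
  → primary stress on syllable 1.

no: stays on 1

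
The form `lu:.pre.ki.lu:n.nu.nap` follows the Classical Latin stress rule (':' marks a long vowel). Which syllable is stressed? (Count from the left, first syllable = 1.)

4

Classical Latin: stress the penult if heavy (long vowel or closed), else the antepenult.
Weights: 4 lu:n H, 5 nu L, 6 nap H.
The penult (syllable 5, nu) is light, so stress falls on the antepenult (syllable 4, lu:n).
Stress on syllable 4: lu:.pre.ki.ˈlu:n.nu.nap.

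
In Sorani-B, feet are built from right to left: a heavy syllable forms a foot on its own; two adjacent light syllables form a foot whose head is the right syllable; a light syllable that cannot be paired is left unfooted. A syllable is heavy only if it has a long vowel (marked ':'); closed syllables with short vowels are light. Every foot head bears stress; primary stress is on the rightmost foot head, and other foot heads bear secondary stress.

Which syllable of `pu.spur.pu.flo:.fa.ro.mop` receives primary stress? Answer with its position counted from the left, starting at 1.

Weights: 1 pu L, 2 spur L, 3 pu L, 4 flo: H, 5 fa L, 6 ro L, 7 mop L.
Parse right to left (heavy = foot alone; LL = one foot; stranded L unfooted): pu (spur.ˈpu) (ˈflo:) fa (ro.ˈmop).
Foot heads: 3, 4, 7.
Primary stress on the rightmost head = syllable 7.
Primary stress: syllable 7 → pu.spur.pu.flo:.fa.ro.ˈmop.

7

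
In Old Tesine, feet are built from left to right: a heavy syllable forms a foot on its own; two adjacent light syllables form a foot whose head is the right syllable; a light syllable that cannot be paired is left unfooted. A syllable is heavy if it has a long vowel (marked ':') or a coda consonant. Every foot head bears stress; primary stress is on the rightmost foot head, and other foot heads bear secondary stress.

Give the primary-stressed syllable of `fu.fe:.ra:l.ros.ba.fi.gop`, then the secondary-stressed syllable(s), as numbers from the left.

Weights: 1 fu L, 2 fe: H, 3 ra:l H, 4 ros H, 5 ba L, 6 fi L, 7 gop H.
Parse left to right (heavy = foot alone; LL = one foot; stranded L unfooted): fu (ˈfe:) (ˈra:l) (ˈros) (ba.ˈfi) (ˈgop).
Foot heads: 2, 3, 4, 6, 7.
Primary stress on the rightmost head = syllable 7.
Secondary stress on 2, 3, 4, 6: fu.ˌfe:.ˌra:l.ˌros.ba.ˌfi.ˈgop.

primary 7, secondary 2, 3, 4, 6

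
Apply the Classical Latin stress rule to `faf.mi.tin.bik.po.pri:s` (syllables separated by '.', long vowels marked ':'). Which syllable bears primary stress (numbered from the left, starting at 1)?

Classical Latin: stress the penult if heavy (long vowel or closed), else the antepenult.
Weights: 4 bik H, 5 po L, 6 pri:s H.
The penult (syllable 5, po) is light, so stress falls on the antepenult (syllable 4, bik).
Stress on syllable 4: faf.mi.tin.ˈbik.po.pri:s.

4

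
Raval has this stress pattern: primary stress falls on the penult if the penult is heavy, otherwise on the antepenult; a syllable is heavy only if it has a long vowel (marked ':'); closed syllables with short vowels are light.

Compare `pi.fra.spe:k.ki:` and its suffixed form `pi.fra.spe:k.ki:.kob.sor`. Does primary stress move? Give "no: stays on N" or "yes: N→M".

Base `pi.fra.spe:k.ki:` (4 syllables):
  Weights: 2 fra L, 3 spe:k H, 4 ki: H.
  The penult (syllable 3, spe:k) is heavy, so it takes stress.
  → primary stress on syllable 3.
Suffixed `pi.fra.spe:k.ki:.kob.sor` (6 syllables):
  Weights: 4 ki: H, 5 kob L, 6 sor L.
  The penult (syllable 5, kob) is light, so stress falls on the antepenult (syllable 4, ki:).
  → primary stress on syllable 4.

yes: 3→4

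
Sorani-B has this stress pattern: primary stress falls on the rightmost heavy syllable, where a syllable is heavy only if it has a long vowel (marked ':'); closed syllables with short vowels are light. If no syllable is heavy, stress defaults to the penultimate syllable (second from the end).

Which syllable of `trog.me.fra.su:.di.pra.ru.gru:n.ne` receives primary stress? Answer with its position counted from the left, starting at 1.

8

Weights: 1 trog L, 2 me L, 3 fra L, 4 su: H, 5 di L, 6 pra L, 7 ru L, 8 gru:n H, 9 ne L.
Heavy syllables in the domain: 4, 8. The rightmost is syllable 8 (gru:n).
Primary stress: syllable 8 → trog.me.fra.su:.di.pra.ru.ˈgru:n.ne.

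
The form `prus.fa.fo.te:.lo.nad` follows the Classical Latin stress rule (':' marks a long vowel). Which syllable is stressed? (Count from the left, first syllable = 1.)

Classical Latin: stress the penult if heavy (long vowel or closed), else the antepenult.
Weights: 4 te: H, 5 lo L, 6 nad H.
The penult (syllable 5, lo) is light, so stress falls on the antepenult (syllable 4, te:).
Stress on syllable 4: prus.fa.fo.ˈte:.lo.nad.

4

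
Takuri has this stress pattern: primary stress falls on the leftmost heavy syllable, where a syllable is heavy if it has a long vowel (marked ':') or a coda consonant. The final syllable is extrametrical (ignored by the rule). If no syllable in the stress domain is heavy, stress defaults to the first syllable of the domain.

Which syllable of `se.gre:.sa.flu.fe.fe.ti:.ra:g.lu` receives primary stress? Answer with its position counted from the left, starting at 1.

The final syllable (9, lu) is extrametrical; the stress domain is syllables 1–8.
Weights: 1 se L, 2 gre: H, 3 sa L, 4 flu L, 5 fe L, 6 fe L, 7 ti: H, 8 ra:g H.
Heavy syllables in the domain: 2, 7, 8. The leftmost is syllable 2 (gre:).
Primary stress: syllable 2 → se.ˈgre:.sa.flu.fe.fe.ti:.ra:g.lu.

2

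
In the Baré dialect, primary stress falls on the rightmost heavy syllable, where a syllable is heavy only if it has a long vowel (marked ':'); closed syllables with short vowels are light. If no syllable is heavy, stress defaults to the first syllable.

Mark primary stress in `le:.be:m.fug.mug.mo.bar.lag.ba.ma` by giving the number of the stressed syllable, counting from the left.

Weights: 1 le: H, 2 be:m H, 3 fug L, 4 mug L, 5 mo L, 6 bar L, 7 lag L, 8 ba L, 9 ma L.
Heavy syllables in the domain: 1, 2. The rightmost is syllable 2 (be:m).
Primary stress: syllable 2 → le:.ˈbe:m.fug.mug.mo.bar.lag.ba.ma.

2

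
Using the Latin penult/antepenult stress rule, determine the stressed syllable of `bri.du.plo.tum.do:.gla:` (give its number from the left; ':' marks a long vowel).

Classical Latin: stress the penult if heavy (long vowel or closed), else the antepenult.
Weights: 4 tum H, 5 do: H, 6 gla: H.
The penult (syllable 5, do:) is heavy, so it takes stress.
Stress on syllable 5: bri.du.plo.tum.ˈdo:.gla:.

5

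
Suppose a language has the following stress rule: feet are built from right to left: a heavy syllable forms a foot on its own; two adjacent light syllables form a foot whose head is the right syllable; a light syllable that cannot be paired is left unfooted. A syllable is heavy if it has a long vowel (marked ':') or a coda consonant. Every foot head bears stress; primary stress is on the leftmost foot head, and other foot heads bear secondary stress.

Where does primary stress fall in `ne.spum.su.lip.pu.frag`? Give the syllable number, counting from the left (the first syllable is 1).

2

Weights: 1 ne L, 2 spum H, 3 su L, 4 lip H, 5 pu L, 6 frag H.
Parse right to left (heavy = foot alone; LL = one foot; stranded L unfooted): ne (ˈspum) su (ˈlip) pu (ˈfrag).
Foot heads: 2, 4, 6.
Primary stress on the leftmost head = syllable 2.
Primary stress: syllable 2 → ne.ˈspum.su.lip.pu.frag.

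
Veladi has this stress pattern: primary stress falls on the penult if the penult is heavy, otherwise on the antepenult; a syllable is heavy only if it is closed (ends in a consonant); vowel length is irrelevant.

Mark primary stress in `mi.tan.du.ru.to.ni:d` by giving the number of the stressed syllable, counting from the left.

4

Weights: 4 ru L, 5 to L, 6 ni:d H.
The penult (syllable 5, to) is light, so stress falls on the antepenult (syllable 4, ru).
Primary stress: syllable 4 → mi.tan.du.ˈru.to.ni:d.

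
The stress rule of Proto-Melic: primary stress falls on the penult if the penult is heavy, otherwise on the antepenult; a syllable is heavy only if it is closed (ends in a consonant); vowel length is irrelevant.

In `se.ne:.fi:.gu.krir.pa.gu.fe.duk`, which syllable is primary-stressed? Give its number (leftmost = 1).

Weights: 7 gu L, 8 fe L, 9 duk H.
The penult (syllable 8, fe) is light, so stress falls on the antepenult (syllable 7, gu).
Primary stress: syllable 7 → se.ne:.fi:.gu.krir.pa.ˈgu.fe.duk.

7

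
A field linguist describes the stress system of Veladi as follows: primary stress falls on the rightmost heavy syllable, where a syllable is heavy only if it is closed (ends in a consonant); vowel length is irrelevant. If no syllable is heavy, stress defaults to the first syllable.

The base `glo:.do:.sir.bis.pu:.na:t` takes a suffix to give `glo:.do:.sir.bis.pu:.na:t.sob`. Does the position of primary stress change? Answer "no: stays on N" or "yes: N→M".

Base `glo:.do:.sir.bis.pu:.na:t` (6 syllables):
  Weights: 1 glo: L, 2 do: L, 3 sir H, 4 bis H, 5 pu: L, 6 na:t H.
  Heavy syllables in the domain: 3, 4, 6. The rightmost is syllable 6 (na:t).
  → primary stress on syllable 6.
Suffixed `glo:.do:.sir.bis.pu:.na:t.sob` (7 syllables):
  Weights: 1 glo: L, 2 do: L, 3 sir H, 4 bis H, 5 pu: L, 6 na:t H, 7 sob H.
  Heavy syllables in the domain: 3, 4, 6, 7. The rightmost is syllable 7 (sob).
  → primary stress on syllable 7.

yes: 6→7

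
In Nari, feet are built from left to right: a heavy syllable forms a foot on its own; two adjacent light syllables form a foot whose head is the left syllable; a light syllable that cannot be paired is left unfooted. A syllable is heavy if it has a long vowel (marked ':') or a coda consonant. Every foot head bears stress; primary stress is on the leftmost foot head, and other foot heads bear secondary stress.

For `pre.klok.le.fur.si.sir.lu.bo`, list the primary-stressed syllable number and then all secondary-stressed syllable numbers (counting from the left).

Weights: 1 pre L, 2 klok H, 3 le L, 4 fur H, 5 si L, 6 sir H, 7 lu L, 8 bo L.
Parse left to right (heavy = foot alone; LL = one foot; stranded L unfooted): pre (ˈklok) le (ˈfur) si (ˈsir) (ˈlu.bo).
Foot heads: 2, 4, 6, 7.
Primary stress on the leftmost head = syllable 2.
Secondary stress on 4, 6, 7: pre.ˈklok.le.ˌfur.si.ˌsir.ˌlu.bo.

primary 2, secondary 4, 6, 7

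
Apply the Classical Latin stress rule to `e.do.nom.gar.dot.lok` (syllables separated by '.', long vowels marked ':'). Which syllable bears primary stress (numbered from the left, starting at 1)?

5

Classical Latin: stress the penult if heavy (long vowel or closed), else the antepenult.
Weights: 4 gar H, 5 dot H, 6 lok H.
The penult (syllable 5, dot) is heavy, so it takes stress.
Stress on syllable 5: e.do.nom.gar.ˈdot.lok.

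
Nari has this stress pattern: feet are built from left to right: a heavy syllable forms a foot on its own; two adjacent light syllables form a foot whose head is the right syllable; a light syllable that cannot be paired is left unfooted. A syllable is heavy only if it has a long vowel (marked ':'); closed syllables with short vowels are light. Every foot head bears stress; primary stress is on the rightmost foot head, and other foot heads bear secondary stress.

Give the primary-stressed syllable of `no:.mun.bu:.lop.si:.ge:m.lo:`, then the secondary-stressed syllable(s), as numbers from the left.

primary 7, secondary 1, 3, 5, 6

Weights: 1 no: H, 2 mun L, 3 bu: H, 4 lop L, 5 si: H, 6 ge:m H, 7 lo: H.
Parse left to right (heavy = foot alone; LL = one foot; stranded L unfooted): (ˈno:) mun (ˈbu:) lop (ˈsi:) (ˈge:m) (ˈlo:).
Foot heads: 1, 3, 5, 6, 7.
Primary stress on the rightmost head = syllable 7.
Secondary stress on 1, 3, 5, 6: ˌno:.mun.ˌbu:.lop.ˌsi:.ˌge:m.ˈlo:.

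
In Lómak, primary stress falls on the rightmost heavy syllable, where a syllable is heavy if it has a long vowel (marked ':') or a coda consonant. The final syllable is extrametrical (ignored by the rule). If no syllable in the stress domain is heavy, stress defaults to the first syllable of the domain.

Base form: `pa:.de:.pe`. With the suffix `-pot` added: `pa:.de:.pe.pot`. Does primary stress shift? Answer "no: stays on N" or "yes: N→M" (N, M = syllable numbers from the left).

Base `pa:.de:.pe` (3 syllables):
  The final syllable (3, pe) is extrametrical; the stress domain is syllables 1–2.
  Weights: 1 pa: H, 2 de: H.
  Heavy syllables in the domain: 1, 2. The rightmost is syllable 2 (de:).
  → primary stress on syllable 2.
Suffixed `pa:.de:.pe.pot` (4 syllables):
  The final syllable (4, pot) is extrametrical; the stress domain is syllables 1–3.
  Weights: 1 pa: H, 2 de: H, 3 pe L.
  Heavy syllables in the domain: 1, 2. The rightmost is syllable 2 (de:).
  → primary stress on syllable 2.

no: stays on 2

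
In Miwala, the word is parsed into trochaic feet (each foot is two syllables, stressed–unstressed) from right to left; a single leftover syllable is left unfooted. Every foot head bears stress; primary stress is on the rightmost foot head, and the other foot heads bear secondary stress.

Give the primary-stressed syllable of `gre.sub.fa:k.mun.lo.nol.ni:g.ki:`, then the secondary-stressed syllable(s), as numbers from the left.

Parse right to left into trochaic (ˈσσ) feet: (ˈgre.sub) (ˈfa:k.mun) (ˈlo.nol) (ˈni:g.ki:).
Foot heads (stressed positions): 1, 3, 5, 7.
End Rule Rightmost: primary stress on the rightmost head = syllable 7.
Secondary stress on 1, 3, 5: ˌgre.sub.ˌfa:k.mun.ˌlo.nol.ˈni:g.ki:.

primary 7, secondary 1, 3, 5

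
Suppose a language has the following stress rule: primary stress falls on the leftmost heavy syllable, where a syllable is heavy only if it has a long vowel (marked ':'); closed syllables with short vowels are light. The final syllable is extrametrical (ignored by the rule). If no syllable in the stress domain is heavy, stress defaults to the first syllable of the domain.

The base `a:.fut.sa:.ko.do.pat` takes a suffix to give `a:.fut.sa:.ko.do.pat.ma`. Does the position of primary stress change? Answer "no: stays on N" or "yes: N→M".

Base `a:.fut.sa:.ko.do.pat` (6 syllables):
  The final syllable (6, pat) is extrametrical; the stress domain is syllables 1–5.
  Weights: 1 a: H, 2 fut L, 3 sa: H, 4 ko L, 5 do L.
  Heavy syllables in the domain: 1, 3. The leftmost is syllable 1 (a:).
  → primary stress on syllable 1.
Suffixed `a:.fut.sa:.ko.do.pat.ma` (7 syllables):
  The final syllable (7, ma) is extrametrical; the stress domain is syllables 1–6.
  Weights: 1 a: H, 2 fut L, 3 sa: H, 4 ko L, 5 do L, 6 pat L.
  Heavy syllables in the domain: 1, 3. The leftmost is syllable 1 (a:).
  → primary stress on syllable 1.

no: stays on 1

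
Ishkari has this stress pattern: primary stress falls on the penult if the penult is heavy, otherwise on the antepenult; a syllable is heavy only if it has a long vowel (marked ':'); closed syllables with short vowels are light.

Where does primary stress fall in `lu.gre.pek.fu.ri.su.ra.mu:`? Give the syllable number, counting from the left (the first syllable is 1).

6

Weights: 6 su L, 7 ra L, 8 mu: H.
The penult (syllable 7, ra) is light, so stress falls on the antepenult (syllable 6, su).
Primary stress: syllable 6 → lu.gre.pek.fu.ri.ˈsu.ra.mu:.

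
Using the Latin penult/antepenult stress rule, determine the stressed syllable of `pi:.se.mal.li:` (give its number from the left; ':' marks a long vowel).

Classical Latin: stress the penult if heavy (long vowel or closed), else the antepenult.
Weights: 2 se L, 3 mal H, 4 li: H.
The penult (syllable 3, mal) is heavy, so it takes stress.
Stress on syllable 3: pi:.se.ˈmal.li:.

3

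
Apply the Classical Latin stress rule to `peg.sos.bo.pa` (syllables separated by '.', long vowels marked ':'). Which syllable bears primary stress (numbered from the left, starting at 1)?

Classical Latin: stress the penult if heavy (long vowel or closed), else the antepenult.
Weights: 2 sos H, 3 bo L, 4 pa L.
The penult (syllable 3, bo) is light, so stress falls on the antepenult (syllable 2, sos).
Stress on syllable 2: peg.ˈsos.bo.pa.

2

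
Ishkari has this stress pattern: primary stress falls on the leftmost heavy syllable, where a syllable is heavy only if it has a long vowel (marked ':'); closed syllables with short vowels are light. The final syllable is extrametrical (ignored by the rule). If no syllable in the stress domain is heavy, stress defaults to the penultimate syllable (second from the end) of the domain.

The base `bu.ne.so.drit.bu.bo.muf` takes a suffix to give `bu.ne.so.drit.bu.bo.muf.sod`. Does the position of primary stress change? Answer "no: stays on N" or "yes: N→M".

Base `bu.ne.so.drit.bu.bo.muf` (7 syllables):
  The final syllable (7, muf) is extrametrical; the stress domain is syllables 1–6.
  Weights: 1 bu L, 2 ne L, 3 so L, 4 drit L, 5 bu L, 6 bo L.
  No heavy syllable in the domain; default to the penultimate syllable (second from the end) of the domain = syllable 5.
  → primary stress on syllable 5.
Suffixed `bu.ne.so.drit.bu.bo.muf.sod` (8 syllables):
  The final syllable (8, sod) is extrametrical; the stress domain is syllables 1–7.
  Weights: 1 bu L, 2 ne L, 3 so L, 4 drit L, 5 bu L, 6 bo L, 7 muf L.
  No heavy syllable in the domain; default to the penultimate syllable (second from the end) of the domain = syllable 6.
  → primary stress on syllable 6.

yes: 5→6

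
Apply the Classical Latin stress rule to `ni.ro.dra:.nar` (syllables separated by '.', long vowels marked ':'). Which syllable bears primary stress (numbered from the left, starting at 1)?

3

Classical Latin: stress the penult if heavy (long vowel or closed), else the antepenult.
Weights: 2 ro L, 3 dra: H, 4 nar H.
The penult (syllable 3, dra:) is heavy, so it takes stress.
Stress on syllable 3: ni.ro.ˈdra:.nar.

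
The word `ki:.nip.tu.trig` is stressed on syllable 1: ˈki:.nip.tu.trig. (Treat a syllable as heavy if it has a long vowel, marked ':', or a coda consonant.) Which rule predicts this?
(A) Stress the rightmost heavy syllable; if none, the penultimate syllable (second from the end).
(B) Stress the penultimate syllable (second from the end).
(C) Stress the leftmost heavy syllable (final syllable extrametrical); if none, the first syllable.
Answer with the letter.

Rule A → syllable 4 (observed: 1).
Rule B → syllable 3 (observed: 1).
Rule C → syllable 1 ✓.

C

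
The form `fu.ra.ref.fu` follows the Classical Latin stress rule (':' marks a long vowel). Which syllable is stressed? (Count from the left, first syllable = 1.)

3

Classical Latin: stress the penult if heavy (long vowel or closed), else the antepenult.
Weights: 2 ra L, 3 ref H, 4 fu L.
The penult (syllable 3, ref) is heavy, so it takes stress.
Stress on syllable 3: fu.ra.ˈref.fu.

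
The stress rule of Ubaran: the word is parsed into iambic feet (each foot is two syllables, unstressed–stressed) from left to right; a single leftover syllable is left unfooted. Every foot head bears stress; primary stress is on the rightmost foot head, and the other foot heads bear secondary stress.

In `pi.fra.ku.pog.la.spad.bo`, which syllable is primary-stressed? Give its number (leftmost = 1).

Parse left to right into iambic (σˈσ) feet: (pi.ˈfra) (ku.ˈpog) (la.ˈspad) bo. Syllable 7 is left unfooted.
Foot heads (stressed positions): 2, 4, 6.
End Rule Rightmost: primary stress on the rightmost head = syllable 6.
Primary stress: syllable 6 → pi.fra.ku.pog.la.ˈspad.bo.

6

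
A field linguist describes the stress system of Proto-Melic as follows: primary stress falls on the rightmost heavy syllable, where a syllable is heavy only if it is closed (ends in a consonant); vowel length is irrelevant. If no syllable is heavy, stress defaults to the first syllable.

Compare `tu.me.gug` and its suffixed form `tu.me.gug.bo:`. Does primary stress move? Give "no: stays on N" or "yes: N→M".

Base `tu.me.gug` (3 syllables):
  Weights: 1 tu L, 2 me L, 3 gug H.
  Heavy syllables in the domain: 3. The rightmost is syllable 3 (gug).
  → primary stress on syllable 3.
Suffixed `tu.me.gug.bo:` (4 syllables):
  Weights: 1 tu L, 2 me L, 3 gug H, 4 bo: L.
  Heavy syllables in the domain: 3. The rightmost is syllable 3 (gug).
  → primary stress on syllable 3.

no: stays on 3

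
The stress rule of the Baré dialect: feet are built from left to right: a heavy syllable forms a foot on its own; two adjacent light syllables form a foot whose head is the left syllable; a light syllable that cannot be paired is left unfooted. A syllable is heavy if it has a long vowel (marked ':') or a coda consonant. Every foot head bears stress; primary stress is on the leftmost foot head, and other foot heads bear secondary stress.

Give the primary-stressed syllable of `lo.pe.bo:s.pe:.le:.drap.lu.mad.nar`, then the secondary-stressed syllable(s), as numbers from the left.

Weights: 1 lo L, 2 pe L, 3 bo:s H, 4 pe: H, 5 le: H, 6 drap H, 7 lu L, 8 mad H, 9 nar H.
Parse left to right (heavy = foot alone; LL = one foot; stranded L unfooted): (ˈlo.pe) (ˈbo:s) (ˈpe:) (ˈle:) (ˈdrap) lu (ˈmad) (ˈnar).
Foot heads: 1, 3, 4, 5, 6, 8, 9.
Primary stress on the leftmost head = syllable 1.
Secondary stress on 3, 4, 5, 6, 8, 9: ˈlo.pe.ˌbo:s.ˌpe:.ˌle:.ˌdrap.lu.ˌmad.ˌnar.

primary 1, secondary 3, 4, 5, 6, 8, 9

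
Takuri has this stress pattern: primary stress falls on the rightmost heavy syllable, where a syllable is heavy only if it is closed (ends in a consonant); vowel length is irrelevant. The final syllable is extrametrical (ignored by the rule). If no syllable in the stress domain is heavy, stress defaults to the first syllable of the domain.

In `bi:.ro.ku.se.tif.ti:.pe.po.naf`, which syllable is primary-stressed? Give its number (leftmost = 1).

5

The final syllable (9, naf) is extrametrical; the stress domain is syllables 1–8.
Weights: 1 bi: L, 2 ro L, 3 ku L, 4 se L, 5 tif H, 6 ti: L, 7 pe L, 8 po L.
Heavy syllables in the domain: 5. The rightmost is syllable 5 (tif).
Primary stress: syllable 5 → bi:.ro.ku.se.ˈtif.ti:.pe.po.naf.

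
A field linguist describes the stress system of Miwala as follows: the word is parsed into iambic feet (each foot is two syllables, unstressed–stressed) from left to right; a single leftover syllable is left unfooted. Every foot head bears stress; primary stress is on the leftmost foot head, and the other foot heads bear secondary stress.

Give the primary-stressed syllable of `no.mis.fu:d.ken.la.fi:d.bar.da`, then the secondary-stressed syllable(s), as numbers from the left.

primary 2, secondary 4, 6, 8

Parse left to right into iambic (σˈσ) feet: (no.ˈmis) (fu:d.ˈken) (la.ˈfi:d) (bar.ˈda).
Foot heads (stressed positions): 2, 4, 6, 8.
End Rule Leftmost: primary stress on the leftmost head = syllable 2.
Secondary stress on 4, 6, 8: no.ˈmis.fu:d.ˌken.la.ˌfi:d.bar.ˌda.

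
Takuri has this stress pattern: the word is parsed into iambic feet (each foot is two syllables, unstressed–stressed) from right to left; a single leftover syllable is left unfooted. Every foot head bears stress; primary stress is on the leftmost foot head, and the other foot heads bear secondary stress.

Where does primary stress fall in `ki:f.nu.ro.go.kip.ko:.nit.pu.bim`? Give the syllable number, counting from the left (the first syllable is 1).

3

Parse right to left into iambic (σˈσ) feet: ki:f (nu.ˈro) (go.ˈkip) (ko:.ˈnit) (pu.ˈbim). Syllable 1 is left unfooted.
Foot heads (stressed positions): 3, 5, 7, 9.
End Rule Leftmost: primary stress on the leftmost head = syllable 3.
Primary stress: syllable 3 → ki:f.nu.ˈro.go.kip.ko:.nit.pu.bim.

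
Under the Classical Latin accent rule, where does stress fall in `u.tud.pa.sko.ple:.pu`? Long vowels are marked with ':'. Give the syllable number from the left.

5

Classical Latin: stress the penult if heavy (long vowel or closed), else the antepenult.
Weights: 4 sko L, 5 ple: H, 6 pu L.
The penult (syllable 5, ple:) is heavy, so it takes stress.
Stress on syllable 5: u.tud.pa.sko.ˈple:.pu.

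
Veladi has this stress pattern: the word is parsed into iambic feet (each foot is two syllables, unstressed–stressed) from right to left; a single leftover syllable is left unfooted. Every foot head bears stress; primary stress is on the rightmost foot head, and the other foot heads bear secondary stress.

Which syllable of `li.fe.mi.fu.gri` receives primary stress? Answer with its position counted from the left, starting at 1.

5

Parse right to left into iambic (σˈσ) feet: li (fe.ˈmi) (fu.ˈgri). Syllable 1 is left unfooted.
Foot heads (stressed positions): 3, 5.
End Rule Rightmost: primary stress on the rightmost head = syllable 5.
Primary stress: syllable 5 → li.fe.mi.fu.ˈgri.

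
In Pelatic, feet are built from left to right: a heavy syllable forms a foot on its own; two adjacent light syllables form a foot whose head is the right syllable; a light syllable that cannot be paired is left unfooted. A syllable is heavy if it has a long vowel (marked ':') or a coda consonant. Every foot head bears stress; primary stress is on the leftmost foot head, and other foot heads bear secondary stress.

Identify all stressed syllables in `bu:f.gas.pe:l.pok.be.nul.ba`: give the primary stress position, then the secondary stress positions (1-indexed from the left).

Weights: 1 bu:f H, 2 gas H, 3 pe:l H, 4 pok H, 5 be L, 6 nul H, 7 ba L.
Parse left to right (heavy = foot alone; LL = one foot; stranded L unfooted): (ˈbu:f) (ˈgas) (ˈpe:l) (ˈpok) be (ˈnul) ba.
Foot heads: 1, 2, 3, 4, 6.
Primary stress on the leftmost head = syllable 1.
Secondary stress on 2, 3, 4, 6: ˈbu:f.ˌgas.ˌpe:l.ˌpok.be.ˌnul.ba.

primary 1, secondary 2, 3, 4, 6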